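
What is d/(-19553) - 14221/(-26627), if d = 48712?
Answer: -1018991211/520637731 ≈ -1.9572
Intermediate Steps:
d/(-19553) - 14221/(-26627) = 48712/(-19553) - 14221/(-26627) = 48712*(-1/19553) - 14221*(-1/26627) = -48712/19553 + 14221/26627 = -1018991211/520637731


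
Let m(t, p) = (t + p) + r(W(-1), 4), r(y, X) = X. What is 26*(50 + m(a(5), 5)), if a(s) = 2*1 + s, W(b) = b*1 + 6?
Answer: 1716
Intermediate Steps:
W(b) = 6 + b (W(b) = b + 6 = 6 + b)
a(s) = 2 + s
m(t, p) = 4 + p + t (m(t, p) = (t + p) + 4 = (p + t) + 4 = 4 + p + t)
26*(50 + m(a(5), 5)) = 26*(50 + (4 + 5 + (2 + 5))) = 26*(50 + (4 + 5 + 7)) = 26*(50 + 16) = 26*66 = 1716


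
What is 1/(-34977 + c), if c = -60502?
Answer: -1/95479 ≈ -1.0474e-5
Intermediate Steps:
1/(-34977 + c) = 1/(-34977 - 60502) = 1/(-95479) = -1/95479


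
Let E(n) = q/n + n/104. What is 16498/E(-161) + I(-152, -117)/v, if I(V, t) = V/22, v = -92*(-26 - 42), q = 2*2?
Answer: -4752476676851/453101748 ≈ -10489.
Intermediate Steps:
q = 4
v = 6256 (v = -92*(-68) = 6256)
I(V, t) = V/22 (I(V, t) = V*(1/22) = V/22)
E(n) = 4/n + n/104
16498/E(-161) + I(-152, -117)/v = 16498/(4/(-161) + (1/104)*(-161)) + ((1/22)*(-152))/6256 = 16498/(4*(-1/161) - 161/104) - 76/11*1/6256 = 16498/(-4/161 - 161/104) - 19/17204 = 16498/(-26337/16744) - 19/17204 = 16498*(-16744/26337) - 19/17204 = -276242512/26337 - 19/17204 = -4752476676851/453101748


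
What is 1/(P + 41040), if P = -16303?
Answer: 1/24737 ≈ 4.0425e-5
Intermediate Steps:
1/(P + 41040) = 1/(-16303 + 41040) = 1/24737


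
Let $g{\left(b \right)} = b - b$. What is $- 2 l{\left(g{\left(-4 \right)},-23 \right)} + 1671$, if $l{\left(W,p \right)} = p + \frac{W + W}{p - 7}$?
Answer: $1717$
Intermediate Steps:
$g{\left(b \right)} = 0$
$l{\left(W,p \right)} = p + \frac{2 W}{-7 + p}$
$- 2 l{\left(g{\left(-4 \right)},-23 \right)} + 1671 = - 2 \frac{\left(-23\right)^{2} - -161 + 2 \cdot 0}{-7 - 23} + 1671 = - 2 \frac{529 + 161 + 0}{-30} + 1671 = - 2 \left(\left(- \frac{1}{30}\right) 690\right) + 1671 = \left(-2\right) \left(-23\right) + 1671 = 46 + 1671 = 1717$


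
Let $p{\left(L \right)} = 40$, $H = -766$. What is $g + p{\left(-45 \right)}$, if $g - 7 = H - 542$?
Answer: $-1261$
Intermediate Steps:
$g = -1301$ ($g = 7 - 1308 = -1301$)
$g + p{\left(-45 \right)} = -1301 + 40 = -1261$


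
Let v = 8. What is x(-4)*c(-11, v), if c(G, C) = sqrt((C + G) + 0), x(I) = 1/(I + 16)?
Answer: I*sqrt(3)/12 ≈ 0.14434*I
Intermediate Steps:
x(I) = 1/(16 + I)
c(G, C) = sqrt(C + G)
x(-4)*c(-11, v) = sqrt(8 - 11)/(16 - 4) = sqrt(-3)/12 = (I*sqrt(3))/12 = I*sqrt(3)/12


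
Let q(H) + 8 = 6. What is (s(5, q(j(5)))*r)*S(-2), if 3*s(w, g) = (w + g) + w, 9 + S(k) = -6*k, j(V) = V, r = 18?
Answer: 144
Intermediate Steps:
S(k) = -9 - 6*k
q(H) = -2 (q(H) = -8 + 6 = -2)
s(w, g) = g/3 + 2*w/3 (s(w, g) = ((w + g) + w)/3 = ((g + w) + w)/3 = (g + 2*w)/3 = g/3 + 2*w/3)
(s(5, q(j(5)))*r)*S(-2) = (((⅓)*(-2) + (⅔)*5)*18)*(-9 - 6*(-2)) = ((-⅔ + 10/3)*18)*(-9 + 12) = ((8/3)*18)*3 = 48*3 = 144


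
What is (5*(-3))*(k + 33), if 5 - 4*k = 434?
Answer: 4455/4 ≈ 1113.8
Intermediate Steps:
k = -429/4 (k = 5/4 - 1/4*434 = 5/4 - 217/2 = -429/4 ≈ -107.25)
(5*(-3))*(k + 33) = (5*(-3))*(-429/4 + 33) = -15*(-297/4) = 4455/4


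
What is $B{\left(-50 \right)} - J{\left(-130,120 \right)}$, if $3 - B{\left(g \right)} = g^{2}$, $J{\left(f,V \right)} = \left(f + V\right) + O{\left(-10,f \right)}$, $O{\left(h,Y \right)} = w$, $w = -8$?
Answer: $-2479$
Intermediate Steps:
$O{\left(h,Y \right)} = -8$
$J{\left(f,V \right)} = -8 + V + f$ ($J{\left(f,V \right)} = \left(f + V\right) - 8 = \left(V + f\right) - 8 = -8 + V + f$)
$B{\left(g \right)} = 3 - g^{2}$
$B{\left(-50 \right)} - J{\left(-130,120 \right)} = \left(3 - \left(-50\right)^{2}\right) - \left(-8 + 120 - 130\right) = \left(3 - 2500\right) - -18 = \left(3 - 2500\right) + 18 = -2497 + 18 = -2479$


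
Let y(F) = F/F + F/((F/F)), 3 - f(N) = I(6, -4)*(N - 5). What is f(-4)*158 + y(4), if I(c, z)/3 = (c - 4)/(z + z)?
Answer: -1175/2 ≈ -587.50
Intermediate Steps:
I(c, z) = 3*(-4 + c)/(2*z) (I(c, z) = 3*((c - 4)/(z + z)) = 3*((-4 + c)/((2*z))) = 3*((-4 + c)*(1/(2*z))) = 3*((-4 + c)/(2*z)) = 3*(-4 + c)/(2*z))
f(N) = -3/4 + 3*N/4 (f(N) = 3 - (3/2)*(-4 + 6)/(-4)*(N - 5) = 3 - (3/2)*(-1/4)*2*(-5 + N) = 3 - (-3)*(-5 + N)/4 = 3 - (15/4 - 3*N/4) = 3 + (-15/4 + 3*N/4) = -3/4 + 3*N/4)
y(F) = 1 + F (y(F) = 1 + F/1 = 1 + F*1 = 1 + F)
f(-4)*158 + y(4) = (-3/4 + (3/4)*(-4))*158 + (1 + 4) = (-3/4 - 3)*158 + 5 = -15/4*158 + 5 = -1185/2 + 5 = -1175/2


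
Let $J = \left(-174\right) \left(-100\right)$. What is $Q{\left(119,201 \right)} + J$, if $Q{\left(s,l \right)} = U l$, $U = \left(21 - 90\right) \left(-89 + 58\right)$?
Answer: $447339$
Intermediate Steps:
$U = 2139$ ($U = \left(-69\right) \left(-31\right) = 2139$)
$J = 17400$
$Q{\left(s,l \right)} = 2139 l$
$Q{\left(119,201 \right)} + J = 2139 \cdot 201 + 17400 = 429939 + 17400 = 447339$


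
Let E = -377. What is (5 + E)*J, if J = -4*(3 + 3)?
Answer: 8928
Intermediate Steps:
J = -24 (J = -4*6 = -24)
(5 + E)*J = (5 - 377)*(-24) = -372*(-24) = 8928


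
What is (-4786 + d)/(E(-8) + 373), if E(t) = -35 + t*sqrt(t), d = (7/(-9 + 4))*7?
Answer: -1350817/95630 - 31972*I*sqrt(2)/47815 ≈ -14.125 - 0.94563*I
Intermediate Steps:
d = -49/5 (d = (7/(-5))*7 = (7*(-1/5))*7 = -7/5*7 = -49/5 ≈ -9.8000)
E(t) = -35 + t**(3/2)
(-4786 + d)/(E(-8) + 373) = (-4786 - 49/5)/((-35 + (-8)**(3/2)) + 373) = -23979/(5*((-35 - 16*I*sqrt(2)) + 373)) = -23979/(5*(338 - 16*I*sqrt(2)))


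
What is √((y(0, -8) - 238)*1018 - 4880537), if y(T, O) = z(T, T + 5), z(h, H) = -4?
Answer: I*√5126893 ≈ 2264.3*I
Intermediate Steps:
y(T, O) = -4
√((y(0, -8) - 238)*1018 - 4880537) = √((-4 - 238)*1018 - 4880537) = √(-242*1018 - 4880537) = √(-246356 - 4880537) = √(-5126893) = I*√5126893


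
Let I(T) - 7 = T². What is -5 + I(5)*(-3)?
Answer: -101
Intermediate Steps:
I(T) = 7 + T²
-5 + I(5)*(-3) = -5 + (7 + 5²)*(-3) = -5 + (7 + 25)*(-3) = -5 + 32*(-3) = -5 - 96 = -101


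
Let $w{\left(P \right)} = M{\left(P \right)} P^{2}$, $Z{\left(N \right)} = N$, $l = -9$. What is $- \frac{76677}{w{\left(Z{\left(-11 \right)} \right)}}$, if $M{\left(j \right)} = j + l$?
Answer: $\frac{76677}{2420} \approx 31.685$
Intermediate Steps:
$M{\left(j \right)} = -9 + j$ ($M{\left(j \right)} = j - 9 = -9 + j$)
$w{\left(P \right)} = P^{2} \left(-9 + P\right)$ ($w{\left(P \right)} = \left(-9 + P\right) P^{2} = P^{2} \left(-9 + P\right)$)
$- \frac{76677}{w{\left(Z{\left(-11 \right)} \right)}} = - \frac{76677}{\left(-11\right)^{2} \left(-9 - 11\right)} = - \frac{76677}{121 \left(-20\right)} = - \frac{76677}{-2420} = \left(-76677\right) \left(- \frac{1}{2420}\right) = \frac{76677}{2420}$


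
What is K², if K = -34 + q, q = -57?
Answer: 8281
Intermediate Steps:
K = -91 (K = -34 - 57 = -91)
K² = (-91)² = 8281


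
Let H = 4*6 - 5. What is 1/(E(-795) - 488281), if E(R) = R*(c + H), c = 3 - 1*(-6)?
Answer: -1/510541 ≈ -1.9587e-6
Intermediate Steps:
H = 19 (H = 24 - 5 = 19)
c = 9 (c = 3 + 6 = 9)
E(R) = 28*R (E(R) = R*(9 + 19) = R*28 = 28*R)
1/(E(-795) - 488281) = 1/(28*(-795) - 488281) = 1/(-22260 - 488281) = 1/(-510541) = -1/510541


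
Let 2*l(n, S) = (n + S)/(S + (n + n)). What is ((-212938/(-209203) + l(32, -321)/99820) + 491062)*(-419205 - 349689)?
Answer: -289483794970317007009227/766691338460 ≈ -3.7758e+11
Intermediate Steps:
l(n, S) = (S + n)/(2*(S + 2*n)) (l(n, S) = ((n + S)/(S + (n + n)))/2 = ((S + n)/(S + 2*n))/2 = (S + n)/(2*(S + 2*n)))
((-212938/(-209203) + l(32, -321)/99820) + 491062)*(-419205 - 349689) = ((-212938/(-209203) + ((-321 + 32)/(2*(-321 + 2*32)))/99820) + 491062)*(-419205 - 349689) = ((-212938*(-1/209203) + ((1/2)*(-289)/(-321 + 64))*(1/99820)) + 491062)*(-768894) = ((212938/209203 + ((1/2)*(-289)/(-257))*(1/99820)) + 491062)*(-768894) = ((212938/209203 + ((1/2)*(-1/257)*(-289))*(1/99820)) + 491062)*(-768894) = ((212938/209203 + (289/514)*(1/99820)) + 491062)*(-768894) = ((212938/209203 + 289/51307480) + 491062)*(-768894) = (10925372635907/10733678738440 + 491062)*(-768894) = (5270912674028459187/10733678738440)*(-768894) = -289483794970317007009227/766691338460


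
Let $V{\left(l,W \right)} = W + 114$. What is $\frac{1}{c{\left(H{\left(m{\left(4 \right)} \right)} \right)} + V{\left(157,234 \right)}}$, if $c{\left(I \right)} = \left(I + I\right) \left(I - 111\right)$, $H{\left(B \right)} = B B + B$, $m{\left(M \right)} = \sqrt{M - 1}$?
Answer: $\frac{1}{156} - \frac{5 \sqrt{3}}{1092} \approx -0.0015204$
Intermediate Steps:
$m{\left(M \right)} = \sqrt{-1 + M}$
$H{\left(B \right)} = B + B^{2}$ ($H{\left(B \right)} = B^{2} + B = B + B^{2}$)
$V{\left(l,W \right)} = 114 + W$
$c{\left(I \right)} = 2 I \left(-111 + I\right)$
$\frac{1}{c{\left(H{\left(m{\left(4 \right)} \right)} \right)} + V{\left(157,234 \right)}} = \frac{1}{2 \sqrt{-1 + 4} \left(1 + \sqrt{-1 + 4}\right) \left(-111 + \sqrt{-1 + 4} \left(1 + \sqrt{-1 + 4}\right)\right) + \left(114 + 234\right)} = \frac{1}{2 \sqrt{3} \left(1 + \sqrt{3}\right) \left(-111 + \sqrt{3} \left(1 + \sqrt{3}\right)\right) + 348} = \frac{1}{348 + 2 \sqrt{3} \left(1 + \sqrt{3}\right) \left(-111 + \sqrt{3} \left(1 + \sqrt{3}\right)\right)}$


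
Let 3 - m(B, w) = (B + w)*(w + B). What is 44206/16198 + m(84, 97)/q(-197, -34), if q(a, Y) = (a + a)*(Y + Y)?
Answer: 163438267/108494204 ≈ 1.5064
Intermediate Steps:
q(a, Y) = 4*Y*a (q(a, Y) = (2*a)*(2*Y) = 4*Y*a)
m(B, w) = 3 - (B + w)² (m(B, w) = 3 - (B + w)*(w + B) = 3 - (B + w)*(B + w) = 3 - (B + w)²)
44206/16198 + m(84, 97)/q(-197, -34) = 44206/16198 + (3 - (84 + 97)²)/((4*(-34)*(-197))) = 44206*(1/16198) + (3 - 1*181²)/26792 = 22103/8099 + (3 - 1*32761)*(1/26792) = 22103/8099 + (3 - 32761)*(1/26792) = 22103/8099 - 32758*1/26792 = 22103/8099 - 16379/13396 = 163438267/108494204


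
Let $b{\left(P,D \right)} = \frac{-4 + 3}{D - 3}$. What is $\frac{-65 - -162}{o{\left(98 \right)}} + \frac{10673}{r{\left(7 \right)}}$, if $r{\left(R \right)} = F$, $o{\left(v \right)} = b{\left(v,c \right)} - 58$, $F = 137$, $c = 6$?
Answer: $\frac{1827908}{23975} \approx 76.242$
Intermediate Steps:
$b{\left(P,D \right)} = - \frac{1}{-3 + D}$
$o{\left(v \right)} = - \frac{175}{3}$ ($o{\left(v \right)} = - \frac{1}{-3 + 6} - 58 = - \frac{1}{3} - 58 = - \frac{175}{3}$)
$r{\left(R \right)} = 137$
$\frac{-65 - -162}{o{\left(98 \right)}} + \frac{10673}{r{\left(7 \right)}} = \frac{-65 - -162}{- \frac{175}{3}} + \frac{10673}{137} = \left(-65 + 162\right) \left(- \frac{3}{175}\right) + 10673 \cdot \frac{1}{137} = 97 \left(- \frac{3}{175}\right) + \frac{10673}{137} = - \frac{291}{175} + \frac{10673}{137} = \frac{1827908}{23975}$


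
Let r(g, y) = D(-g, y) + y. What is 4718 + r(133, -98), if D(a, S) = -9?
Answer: 4611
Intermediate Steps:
r(g, y) = -9 + y
4718 + r(133, -98) = 4718 + (-9 - 98) = 4718 - 107 = 4611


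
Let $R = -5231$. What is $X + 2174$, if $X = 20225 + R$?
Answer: $17168$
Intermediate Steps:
$X = 14994$ ($X = 20225 - 5231 = 14994$)
$X + 2174 = 14994 + 2174 = 17168$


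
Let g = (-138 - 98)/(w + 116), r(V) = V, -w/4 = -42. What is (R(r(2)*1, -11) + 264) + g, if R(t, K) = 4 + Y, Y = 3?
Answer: 19182/71 ≈ 270.17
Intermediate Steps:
w = 168 (w = -4*(-42) = 168)
g = -59/71 (g = (-138 - 98)/(168 + 116) = -236/284 = -236*1/284 = -59/71 ≈ -0.83099)
R(t, K) = 7 (R(t, K) = 4 + 3 = 7)
(R(r(2)*1, -11) + 264) + g = (7 + 264) - 59/71 = 271 - 59/71 = 19182/71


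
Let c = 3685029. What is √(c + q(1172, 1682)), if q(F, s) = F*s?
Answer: √5656333 ≈ 2378.3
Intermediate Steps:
√(c + q(1172, 1682)) = √(3685029 + 1172*1682) = √(3685029 + 1971304) = √5656333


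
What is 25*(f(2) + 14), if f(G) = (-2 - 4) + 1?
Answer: 225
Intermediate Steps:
f(G) = -5 (f(G) = -6 + 1 = -5)
25*(f(2) + 14) = 25*(-5 + 14) = 25*9 = 225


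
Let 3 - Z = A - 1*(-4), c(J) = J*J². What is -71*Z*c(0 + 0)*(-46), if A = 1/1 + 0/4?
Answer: 0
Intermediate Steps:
c(J) = J³
A = 1 (A = 1*1 + 0*(¼) = 1 + 0 = 1)
Z = -2 (Z = 3 - (1 - 1*(-4)) = 3 - (1 + 4) = 3 - 1*5 = 3 - 5 = -2)
-71*Z*c(0 + 0)*(-46) = -(-142)*(0 + 0)³*(-46) = -(-142)*0³*(-46) = -(-142)*0*(-46) = -71*0*(-46) = 0*(-46) = 0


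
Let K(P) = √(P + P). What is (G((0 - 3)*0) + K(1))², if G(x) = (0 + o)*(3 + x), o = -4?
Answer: (-12 + √2)² ≈ 112.06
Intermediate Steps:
G(x) = -12 - 4*x (G(x) = (0 - 4)*(3 + x) = -4*(3 + x) = -12 - 4*x)
K(P) = √2*√P (K(P) = √(2*P) = √2*√P)
(G((0 - 3)*0) + K(1))² = ((-12 - 4*(0 - 3)*0) + √2*√1)² = ((-12 - (-12)*0) + √2*1)² = ((-12 - 4*0) + √2)² = ((-12 + 0) + √2)² = (-12 + √2)²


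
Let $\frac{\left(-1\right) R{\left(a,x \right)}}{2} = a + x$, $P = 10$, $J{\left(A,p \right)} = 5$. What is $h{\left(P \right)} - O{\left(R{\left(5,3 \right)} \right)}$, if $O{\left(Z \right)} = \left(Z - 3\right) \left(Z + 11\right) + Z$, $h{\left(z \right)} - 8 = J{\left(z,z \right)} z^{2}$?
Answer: $429$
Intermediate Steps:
$R{\left(a,x \right)} = - 2 a - 2 x$ ($R{\left(a,x \right)} = - 2 \left(a + x\right) = - 2 a - 2 x$)
$h{\left(z \right)} = 8 + 5 z^{2}$
$O{\left(Z \right)} = Z + \left(-3 + Z\right) \left(11 + Z\right)$ ($O{\left(Z \right)} = \left(-3 + Z\right) \left(11 + Z\right) + Z = Z + \left(-3 + Z\right) \left(11 + Z\right)$)
$h{\left(P \right)} - O{\left(R{\left(5,3 \right)} \right)} = \left(8 + 5 \cdot 10^{2}\right) - \left(-33 + \left(\left(-2\right) 5 - 6\right)^{2} + 9 \left(\left(-2\right) 5 - 6\right)\right) = \left(8 + 5 \cdot 100\right) - \left(-33 + \left(-10 - 6\right)^{2} + 9 \left(-10 - 6\right)\right) = \left(8 + 500\right) - \left(-33 + \left(-16\right)^{2} + 9 \left(-16\right)\right) = 508 - \left(-33 + 256 - 144\right) = 508 - 79 = 429$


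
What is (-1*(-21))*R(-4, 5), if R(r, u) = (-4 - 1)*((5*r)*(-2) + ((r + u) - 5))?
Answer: -3780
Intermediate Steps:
R(r, u) = 25 - 5*u + 45*r (R(r, u) = -5*(-10*r + (-5 + r + u)) = -5*(-5 + u - 9*r) = 25 - 5*u + 45*r)
(-1*(-21))*R(-4, 5) = (-1*(-21))*(25 - 5*5 + 45*(-4)) = 21*(25 - 25 - 180) = 21*(-180) = -3780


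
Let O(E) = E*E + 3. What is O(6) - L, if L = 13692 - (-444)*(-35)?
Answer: 1887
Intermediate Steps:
O(E) = 3 + E² (O(E) = E² + 3 = 3 + E²)
L = -1848 (L = 13692 - 1*15540 = 13692 - 15540 = -1848)
O(6) - L = (3 + 6²) - 1*(-1848) = (3 + 36) + 1848 = 39 + 1848 = 1887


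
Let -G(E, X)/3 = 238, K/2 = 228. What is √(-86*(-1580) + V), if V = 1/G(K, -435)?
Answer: √69271079766/714 ≈ 368.62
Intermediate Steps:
K = 456 (K = 2*228 = 456)
G(E, X) = -714 (G(E, X) = -3*238 = -714)
V = -1/714 (V = 1/(-714) = -1/714 ≈ -0.0014006)
√(-86*(-1580) + V) = √(-86*(-1580) - 1/714) = √(135880 - 1/714) = √(97018319/714) = √69271079766/714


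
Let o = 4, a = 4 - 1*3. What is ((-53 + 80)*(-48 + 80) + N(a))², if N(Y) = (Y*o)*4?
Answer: 774400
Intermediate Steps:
a = 1 (a = 4 - 3 = 1)
N(Y) = 16*Y (N(Y) = (Y*4)*4 = (4*Y)*4 = 16*Y)
((-53 + 80)*(-48 + 80) + N(a))² = ((-53 + 80)*(-48 + 80) + 16*1)² = (27*32 + 16)² = (864 + 16)² = 880² = 774400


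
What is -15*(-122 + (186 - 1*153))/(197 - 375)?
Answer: -15/2 ≈ -7.5000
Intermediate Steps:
-15*(-122 + (186 - 1*153))/(197 - 375) = -15*(-122 + (186 - 153))/(-178) = -15*(-122 + 33)*(-1)/178 = -(-1335)*(-1)/178 = -15*1/2 = -15/2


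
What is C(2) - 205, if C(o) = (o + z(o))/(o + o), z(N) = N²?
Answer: -407/2 ≈ -203.50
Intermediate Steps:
C(o) = (o + o²)/(2*o) (C(o) = (o + o²)/(o + o) = (o + o²)/((2*o)) = (o + o²)*(1/(2*o)) = (o + o²)/(2*o))
C(2) - 205 = (½ + (½)*2) - 205 = (½ + 1) - 205 = 3/2 - 205 = -407/2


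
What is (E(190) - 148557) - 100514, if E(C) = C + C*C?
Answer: -212781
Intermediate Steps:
E(C) = C + C²
(E(190) - 148557) - 100514 = (190*(1 + 190) - 148557) - 100514 = (190*191 - 148557) - 100514 = (36290 - 148557) - 100514 = -112267 - 100514 = -212781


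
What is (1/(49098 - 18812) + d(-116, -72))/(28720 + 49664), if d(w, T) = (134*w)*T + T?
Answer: 33892941457/2373937824 ≈ 14.277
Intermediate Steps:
d(w, T) = T + 134*T*w (d(w, T) = 134*T*w + T = T + 134*T*w)
(1/(49098 - 18812) + d(-116, -72))/(28720 + 49664) = (1/(49098 - 18812) - 72*(1 + 134*(-116)))/(28720 + 49664) = (1/30286 - 72*(1 - 15544))/78384 = (1/30286 - 72*(-15543))*(1/78384) = (1/30286 + 1119096)*(1/78384) = (33892941457/30286)*(1/78384) = 33892941457/2373937824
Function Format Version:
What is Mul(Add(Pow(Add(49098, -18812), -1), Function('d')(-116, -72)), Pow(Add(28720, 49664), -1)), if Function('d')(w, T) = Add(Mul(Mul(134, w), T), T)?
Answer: Rational(33892941457, 2373937824) ≈ 14.277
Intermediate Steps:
Function('d')(w, T) = Add(T, Mul(134, T, w)) (Function('d')(w, T) = Add(Mul(134, T, w), T) = Add(T, Mul(134, T, w)))
Mul(Add(Pow(Add(49098, -18812), -1), Function('d')(-116, -72)), Pow(Add(28720, 49664), -1)) = Mul(Add(Pow(Add(49098, -18812), -1), Mul(-72, Add(1, Mul(134, -116)))), Pow(Add(28720, 49664), -1)) = Mul(Add(Pow(30286, -1), Mul(-72, Add(1, -15544))), Pow(78384, -1)) = Mul(Add(Rational(1, 30286), Mul(-72, -15543)), Rational(1, 78384)) = Mul(Add(Rational(1, 30286), 1119096), Rational(1, 78384)) = Mul(Rational(33892941457, 30286), Rational(1, 78384)) = Rational(33892941457, 2373937824)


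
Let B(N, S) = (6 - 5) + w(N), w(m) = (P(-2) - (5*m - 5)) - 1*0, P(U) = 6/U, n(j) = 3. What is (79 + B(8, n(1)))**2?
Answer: 1764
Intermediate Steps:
w(m) = 2 - 5*m (w(m) = (6/(-2) - (5*m - 5)) - 1*0 = (6*(-1/2) - (-5 + 5*m)) + 0 = (-3 + (5 - 5*m)) + 0 = (2 - 5*m) + 0 = 2 - 5*m)
B(N, S) = 3 - 5*N (B(N, S) = (6 - 5) + (2 - 5*N) = 1 + (2 - 5*N) = 3 - 5*N)
(79 + B(8, n(1)))**2 = (79 + (3 - 5*8))**2 = (79 + (3 - 40))**2 = (79 - 37)**2 = 42**2 = 1764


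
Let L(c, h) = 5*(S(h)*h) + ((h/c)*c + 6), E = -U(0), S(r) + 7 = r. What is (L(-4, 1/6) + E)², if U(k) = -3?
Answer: 15625/1296 ≈ 12.056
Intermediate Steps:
S(r) = -7 + r
E = 3 (E = -1*(-3) = 3)
L(c, h) = 6 + h + 5*h*(-7 + h) (L(c, h) = 5*((-7 + h)*h) + ((h/c)*c + 6) = 5*(h*(-7 + h)) + (h + 6) = 5*h*(-7 + h) + (6 + h) = 6 + h + 5*h*(-7 + h))
(L(-4, 1/6) + E)² = ((6 + 1/6 + 5*(-7 + 1/6)/6) + 3)² = ((6 + ⅙ + 5*(⅙)*(-7 + ⅙)) + 3)² = ((6 + ⅙ + 5*(⅙)*(-41/6)) + 3)² = ((6 + ⅙ - 205/36) + 3)² = (17/36 + 3)² = (125/36)² = 15625/1296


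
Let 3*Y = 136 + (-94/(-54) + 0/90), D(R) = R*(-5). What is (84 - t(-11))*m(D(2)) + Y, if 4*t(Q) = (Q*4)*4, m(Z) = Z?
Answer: -99961/81 ≈ -1234.1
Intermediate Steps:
D(R) = -5*R
t(Q) = 4*Q (t(Q) = ((Q*4)*4)/4 = ((4*Q)*4)/4 = (16*Q)/4 = 4*Q)
Y = 3719/81 (Y = (136 + (-94/(-54) + 0/90))/3 = (136 + (-94*(-1/54) + 0*(1/90)))/3 = (136 + (47/27 + 0))/3 = (136 + 47/27)/3 = (⅓)*(3719/27) = 3719/81 ≈ 45.914)
(84 - t(-11))*m(D(2)) + Y = (84 - 4*(-11))*(-5*2) + 3719/81 = (84 - 1*(-44))*(-10) + 3719/81 = (84 + 44)*(-10) + 3719/81 = 128*(-10) + 3719/81 = -1280 + 3719/81 = -99961/81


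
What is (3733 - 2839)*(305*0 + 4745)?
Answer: 4242030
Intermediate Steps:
(3733 - 2839)*(305*0 + 4745) = 894*(0 + 4745) = 894*4745 = 4242030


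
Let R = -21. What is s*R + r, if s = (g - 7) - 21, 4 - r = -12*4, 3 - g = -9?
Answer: 388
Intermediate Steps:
g = 12 (g = 3 - 1*(-9) = 3 + 9 = 12)
r = 52 (r = 4 - (-12)*4 = 4 - 1*(-48) = 4 + 48 = 52)
s = -16 (s = (12 - 7) - 21 = 5 - 21 = -16)
s*R + r = -16*(-21) + 52 = 336 + 52 = 388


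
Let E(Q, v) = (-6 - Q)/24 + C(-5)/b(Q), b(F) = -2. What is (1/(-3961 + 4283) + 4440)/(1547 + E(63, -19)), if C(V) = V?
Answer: 5718724/1992053 ≈ 2.8708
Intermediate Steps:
E(Q, v) = 9/4 - Q/24 (E(Q, v) = (-6 - Q)/24 - 5/(-2) = (-6 - Q)*(1/24) - 5*(-½) = (-¼ - Q/24) + 5/2 = 9/4 - Q/24)
(1/(-3961 + 4283) + 4440)/(1547 + E(63, -19)) = (1/(-3961 + 4283) + 4440)/(1547 + (9/4 - 1/24*63)) = (1/322 + 4440)/(1547 + (9/4 - 21/8)) = (1/322 + 4440)/(1547 - 3/8) = 1429681/(322*(12373/8)) = (1429681/322)*(8/12373) = 5718724/1992053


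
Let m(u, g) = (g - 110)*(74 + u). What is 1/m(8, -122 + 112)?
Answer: -1/9840 ≈ -0.00010163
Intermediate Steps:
m(u, g) = (-110 + g)*(74 + u)
1/m(8, -122 + 112) = 1/(-8140 - 110*8 + 74*(-122 + 112) + (-122 + 112)*8) = 1/(-8140 - 880 + 74*(-10) - 10*8) = 1/(-8140 - 880 - 740 - 80) = 1/(-9840) = -1/9840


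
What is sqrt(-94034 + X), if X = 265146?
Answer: 2*sqrt(42778) ≈ 413.66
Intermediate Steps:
sqrt(-94034 + X) = sqrt(-94034 + 265146) = sqrt(171112) = 2*sqrt(42778)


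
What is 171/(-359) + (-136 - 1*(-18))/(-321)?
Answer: -12529/115239 ≈ -0.10872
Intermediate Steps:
171/(-359) + (-136 - 1*(-18))/(-321) = 171*(-1/359) + (-136 + 18)*(-1/321) = -171/359 - 118*(-1/321) = -171/359 + 118/321 = -12529/115239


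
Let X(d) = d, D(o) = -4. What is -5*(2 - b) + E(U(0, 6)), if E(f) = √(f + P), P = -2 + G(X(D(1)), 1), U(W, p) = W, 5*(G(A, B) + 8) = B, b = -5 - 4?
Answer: -55 + 7*I*√5/5 ≈ -55.0 + 3.1305*I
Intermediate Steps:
b = -9
G(A, B) = -8 + B/5
P = -49/5 (P = -2 + (-8 + (⅕)*1) = -2 + (-8 + ⅕) = -2 - 39/5 = -49/5 ≈ -9.8000)
E(f) = √(-49/5 + f) (E(f) = √(f - 49/5) = √(-49/5 + f))
-5*(2 - b) + E(U(0, 6)) = -5*(2 - 1*(-9)) + √(-245 + 25*0)/5 = -5*(2 + 9) + √(-245 + 0)/5 = -5*11 + √(-245)/5 = -55 + (7*I*√5)/5 = -55 + 7*I*√5/5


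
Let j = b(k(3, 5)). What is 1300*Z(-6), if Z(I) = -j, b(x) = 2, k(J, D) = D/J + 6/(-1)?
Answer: -2600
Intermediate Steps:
k(J, D) = -6 + D/J (k(J, D) = D/J + 6*(-1) = D/J - 6 = -6 + D/J)
j = 2
Z(I) = -2 (Z(I) = -1*2 = -2)
1300*Z(-6) = 1300*(-2) = -2600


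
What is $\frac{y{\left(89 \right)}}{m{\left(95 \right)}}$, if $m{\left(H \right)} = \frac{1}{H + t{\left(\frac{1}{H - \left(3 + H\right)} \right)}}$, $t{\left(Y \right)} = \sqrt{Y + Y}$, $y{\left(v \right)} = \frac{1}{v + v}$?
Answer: $\frac{95}{178} + \frac{i \sqrt{6}}{534} \approx 0.53371 + 0.0045871 i$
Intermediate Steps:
$y{\left(v \right)} = \frac{1}{2 v}$
$t{\left(Y \right)} = \sqrt{2} \sqrt{Y}$ ($t{\left(Y \right)} = \sqrt{2 Y} = \sqrt{2} \sqrt{Y}$)
$m{\left(H \right)} = \frac{1}{H + \frac{i \sqrt{6}}{3}}$ ($m{\left(H \right)} = \frac{1}{H + \sqrt{2} \sqrt{\frac{1}{H - \left(3 + H\right)}}} = \frac{1}{H + \sqrt{2} \sqrt{\frac{1}{-3}}} = \frac{1}{H + \sqrt{2} \sqrt{- \frac{1}{3}}} = \frac{1}{H + \sqrt{2} \frac{i \sqrt{3}}{3}} = \frac{1}{H + \frac{i \sqrt{6}}{3}}$)
$\frac{y{\left(89 \right)}}{m{\left(95 \right)}} = \frac{\frac{1}{2} \cdot \frac{1}{89}}{3 \frac{1}{3 \cdot 95 + i \sqrt{6}}} = \frac{\frac{1}{2} \cdot \frac{1}{89}}{3 \frac{1}{285 + i \sqrt{6}}} = \frac{95 + \frac{i \sqrt{6}}{3}}{178} = \frac{95}{178} + \frac{i \sqrt{6}}{534}$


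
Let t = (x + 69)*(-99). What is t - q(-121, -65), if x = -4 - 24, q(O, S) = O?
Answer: -3938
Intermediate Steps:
x = -28
t = -4059 (t = (-28 + 69)*(-99) = 41*(-99) = -4059)
t - q(-121, -65) = -4059 - 1*(-121) = -4059 + 121 = -3938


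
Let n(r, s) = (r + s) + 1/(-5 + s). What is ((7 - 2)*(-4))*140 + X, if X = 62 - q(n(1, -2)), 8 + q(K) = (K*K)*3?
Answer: -133962/49 ≈ -2733.9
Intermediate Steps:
n(r, s) = r + s + 1/(-5 + s)
q(K) = -8 + 3*K² (q(K) = -8 + (K*K)*3 = -8 + K²*3 = -8 + 3*K²)
X = 3238/49 (X = 62 - (-8 + 3*((1 + (-2)² - 5*1 - 5*(-2) + 1*(-2))/(-5 - 2))²) = 62 - (-8 + 3*((1 + 4 - 5 + 10 - 2)/(-7))²) = 62 - (-8 + 3*(-⅐*8)²) = 62 - (-8 + 3*(-8/7)²) = 62 - (-8 + 3*(64/49)) = 62 - (-8 + 192/49) = 62 - 1*(-200/49) = 62 + 200/49 = 3238/49 ≈ 66.082)
((7 - 2)*(-4))*140 + X = ((7 - 2)*(-4))*140 + 3238/49 = (5*(-4))*140 + 3238/49 = -20*140 + 3238/49 = -2800 + 3238/49 = -133962/49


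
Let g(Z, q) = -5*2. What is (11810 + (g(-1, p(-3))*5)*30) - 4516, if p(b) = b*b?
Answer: 5794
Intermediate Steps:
p(b) = b²
g(Z, q) = -10
(11810 + (g(-1, p(-3))*5)*30) - 4516 = (11810 - 10*5*30) - 4516 = (11810 - 50*30) - 4516 = (11810 - 1500) - 4516 = 10310 - 4516 = 5794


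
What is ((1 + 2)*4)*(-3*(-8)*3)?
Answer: 864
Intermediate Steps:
((1 + 2)*4)*(-3*(-8)*3) = (3*4)*(24*3) = 12*72 = 864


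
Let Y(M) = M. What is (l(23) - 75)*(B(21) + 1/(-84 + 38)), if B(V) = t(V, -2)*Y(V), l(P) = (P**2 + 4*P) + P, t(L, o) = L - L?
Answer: -569/46 ≈ -12.370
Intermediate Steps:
t(L, o) = 0
l(P) = P**2 + 5*P
B(V) = 0 (B(V) = 0*V = 0)
(l(23) - 75)*(B(21) + 1/(-84 + 38)) = (23*(5 + 23) - 75)*(0 + 1/(-84 + 38)) = (23*28 - 75)*(0 + 1/(-46)) = (644 - 75)*(0 - 1/46) = 569*(-1/46) = -569/46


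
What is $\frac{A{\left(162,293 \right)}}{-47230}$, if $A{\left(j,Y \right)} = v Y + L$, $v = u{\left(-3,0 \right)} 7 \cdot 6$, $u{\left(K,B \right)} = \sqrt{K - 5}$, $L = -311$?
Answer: $\frac{311}{47230} - \frac{12306 i \sqrt{2}}{23615} \approx 0.0065848 - 0.73696 i$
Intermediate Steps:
$u{\left(K,B \right)} = \sqrt{-5 + K}$
$v = 84 i \sqrt{2}$ ($v = \sqrt{-5 - 3} \cdot 7 \cdot 6 = \sqrt{-8} \cdot 7 \cdot 6 = 2 i \sqrt{2} \cdot 7 \cdot 6 = 14 i \sqrt{2} \cdot 6 = 84 i \sqrt{2} \approx 118.79 i$)
$A{\left(j,Y \right)} = -311 + 84 i Y \sqrt{2}$ ($A{\left(j,Y \right)} = 84 i \sqrt{2} Y - 311 = 84 i Y \sqrt{2} - 311 = -311 + 84 i Y \sqrt{2}$)
$\frac{A{\left(162,293 \right)}}{-47230} = \frac{-311 + 84 i 293 \sqrt{2}}{-47230} = \left(-311 + 24612 i \sqrt{2}\right) \left(- \frac{1}{47230}\right) = \frac{311}{47230} - \frac{12306 i \sqrt{2}}{23615}$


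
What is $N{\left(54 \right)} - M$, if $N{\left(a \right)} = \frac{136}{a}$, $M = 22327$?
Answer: $- \frac{602761}{27} \approx -22324.0$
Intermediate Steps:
$N{\left(54 \right)} - M = \frac{136}{54} - 22327 = 136 \cdot \frac{1}{54} - 22327 = \frac{68}{27} - 22327 = - \frac{602761}{27}$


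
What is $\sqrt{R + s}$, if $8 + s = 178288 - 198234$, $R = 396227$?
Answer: $\sqrt{376273} \approx 613.41$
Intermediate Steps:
$s = -19954$ ($s = -8 + \left(178288 - 198234\right) = -8 - 19946 = -19954$)
$\sqrt{R + s} = \sqrt{396227 - 19954} = \sqrt{376273}$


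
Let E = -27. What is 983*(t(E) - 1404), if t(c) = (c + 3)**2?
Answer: -813924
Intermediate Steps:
t(c) = (3 + c)**2
983*(t(E) - 1404) = 983*((3 - 27)**2 - 1404) = 983*((-24)**2 - 1404) = 983*(576 - 1404) = 983*(-828) = -813924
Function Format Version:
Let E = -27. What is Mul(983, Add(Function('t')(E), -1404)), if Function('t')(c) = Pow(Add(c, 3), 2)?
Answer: -813924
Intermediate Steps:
Function('t')(c) = Pow(Add(3, c), 2)
Mul(983, Add(Function('t')(E), -1404)) = Mul(983, Add(Pow(Add(3, -27), 2), -1404)) = Mul(983, Add(Pow(-24, 2), -1404)) = Mul(983, Add(576, -1404)) = Mul(983, -828) = -813924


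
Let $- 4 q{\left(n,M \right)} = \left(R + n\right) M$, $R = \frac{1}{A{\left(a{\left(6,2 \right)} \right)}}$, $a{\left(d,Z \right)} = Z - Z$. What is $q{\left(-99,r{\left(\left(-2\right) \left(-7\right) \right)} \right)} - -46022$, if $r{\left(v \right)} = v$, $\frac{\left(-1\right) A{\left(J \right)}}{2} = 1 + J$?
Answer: $\frac{185481}{4} \approx 46370.0$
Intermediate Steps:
$a{\left(d,Z \right)} = 0$
$A{\left(J \right)} = -2 - 2 J$ ($A{\left(J \right)} = - 2 \left(1 + J\right) = -2 - 2 J$)
$R = - \frac{1}{2}$ ($R = \frac{1}{-2 - 0} = \frac{1}{-2 + 0} = \frac{1}{-2} = - \frac{1}{2} \approx -0.5$)
$q{\left(n,M \right)} = - \frac{M \left(- \frac{1}{2} + n\right)}{4}$ ($q{\left(n,M \right)} = - \frac{\left(- \frac{1}{2} + n\right) M}{4} = - \frac{M \left(- \frac{1}{2} + n\right)}{4}$)
$q{\left(-99,r{\left(\left(-2\right) \left(-7\right) \right)} \right)} - -46022 = \frac{\left(-2\right) \left(-7\right) \left(1 - -198\right)}{8} - -46022 = \frac{1}{8} \cdot 14 \left(1 + 198\right) + 46022 = \frac{1}{8} \cdot 14 \cdot 199 + 46022 = \frac{1393}{4} + 46022 = \frac{185481}{4}$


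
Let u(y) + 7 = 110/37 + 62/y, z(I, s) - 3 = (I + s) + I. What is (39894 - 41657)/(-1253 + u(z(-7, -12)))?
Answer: 1500313/1072024 ≈ 1.3995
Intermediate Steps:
z(I, s) = 3 + s + 2*I (z(I, s) = 3 + ((I + s) + I) = 3 + (s + 2*I) = 3 + s + 2*I)
u(y) = -149/37 + 62/y (u(y) = -7 + (110/37 + 62/y) = -149/37 + 62/y)
(39894 - 41657)/(-1253 + u(z(-7, -12))) = (39894 - 41657)/(-1253 + (-149/37 + 62/(3 - 12 + 2*(-7)))) = -1763/(-1253 + (-149/37 + 62/(3 - 12 - 14))) = -1763/(-1253 + (-149/37 + 62/(-23))) = -1763/(-1253 + (-149/37 + 62*(-1/23))) = -1763/(-1253 + (-149/37 - 62/23)) = -1763/(-1253 - 5721/851) = -1763/(-1072024/851) = -1763*(-851/1072024) = 1500313/1072024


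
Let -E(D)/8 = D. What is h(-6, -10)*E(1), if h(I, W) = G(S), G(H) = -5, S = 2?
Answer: 40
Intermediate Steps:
E(D) = -8*D
h(I, W) = -5
h(-6, -10)*E(1) = -(-40) = -5*(-8) = 40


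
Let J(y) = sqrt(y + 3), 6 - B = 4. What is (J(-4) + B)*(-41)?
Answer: -82 - 41*I ≈ -82.0 - 41.0*I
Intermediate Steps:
B = 2 (B = 6 - 1*4 = 6 - 4 = 2)
J(y) = sqrt(3 + y)
(J(-4) + B)*(-41) = (sqrt(3 - 4) + 2)*(-41) = (sqrt(-1) + 2)*(-41) = (I + 2)*(-41) = (2 + I)*(-41) = -82 - 41*I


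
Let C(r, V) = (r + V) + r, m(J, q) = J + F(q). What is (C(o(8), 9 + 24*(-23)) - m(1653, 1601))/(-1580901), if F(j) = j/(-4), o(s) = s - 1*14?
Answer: 1033/903372 ≈ 0.0011435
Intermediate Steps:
o(s) = -14 + s (o(s) = s - 14 = -14 + s)
F(j) = -j/4 (F(j) = j*(-¼) = -j/4)
m(J, q) = J - q/4
C(r, V) = V + 2*r (C(r, V) = (V + r) + r = V + 2*r)
(C(o(8), 9 + 24*(-23)) - m(1653, 1601))/(-1580901) = (((9 + 24*(-23)) + 2*(-14 + 8)) - (1653 - ¼*1601))/(-1580901) = (((9 - 552) + 2*(-6)) - (1653 - 1601/4))*(-1/1580901) = ((-543 - 12) - 1*5011/4)*(-1/1580901) = (-555 - 5011/4)*(-1/1580901) = -7231/4*(-1/1580901) = 1033/903372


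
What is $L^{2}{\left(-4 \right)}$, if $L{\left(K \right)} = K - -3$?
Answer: $1$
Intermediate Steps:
$L{\left(K \right)} = 3 + K$ ($L{\left(K \right)} = K + 3 = 3 + K$)
$L^{2}{\left(-4 \right)} = \left(3 - 4\right)^{2} = \left(-1\right)^{2} = 1$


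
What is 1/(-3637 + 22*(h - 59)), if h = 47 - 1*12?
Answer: -1/4165 ≈ -0.00024010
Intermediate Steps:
h = 35 (h = 47 - 12 = 35)
1/(-3637 + 22*(h - 59)) = 1/(-3637 + 22*(35 - 59)) = 1/(-3637 + 22*(-24)) = 1/(-3637 - 528) = 1/(-4165) = -1/4165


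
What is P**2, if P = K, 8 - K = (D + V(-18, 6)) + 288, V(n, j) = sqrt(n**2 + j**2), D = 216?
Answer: 246376 + 5952*sqrt(10) ≈ 2.6520e+5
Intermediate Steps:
V(n, j) = sqrt(j**2 + n**2)
K = -496 - 6*sqrt(10) (K = 8 - ((216 + sqrt(6**2 + (-18)**2)) + 288) = 8 - ((216 + sqrt(36 + 324)) + 288) = 8 - ((216 + sqrt(360)) + 288) = 8 - ((216 + 6*sqrt(10)) + 288) = 8 - (504 + 6*sqrt(10)) = 8 + (-504 - 6*sqrt(10)) = -496 - 6*sqrt(10) ≈ -514.97)
P = -496 - 6*sqrt(10) ≈ -514.97
P**2 = (-496 - 6*sqrt(10))**2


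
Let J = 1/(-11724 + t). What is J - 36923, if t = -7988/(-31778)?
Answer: -6877966314455/186278642 ≈ -36923.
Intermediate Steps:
t = 3994/15889 (t = -7988*(-1/31778) = 3994/15889 ≈ 0.25137)
J = -15889/186278642 (J = 1/(-11724 + 3994/15889) = 1/(-186278642/15889) = -15889/186278642 ≈ -8.5297e-5)
J - 36923 = -15889/186278642 - 36923 = -6877966314455/186278642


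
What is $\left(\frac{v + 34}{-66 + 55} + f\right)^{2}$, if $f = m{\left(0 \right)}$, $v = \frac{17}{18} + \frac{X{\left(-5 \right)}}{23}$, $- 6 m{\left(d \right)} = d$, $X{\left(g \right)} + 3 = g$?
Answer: $\frac{205148329}{20738916} \approx 9.892$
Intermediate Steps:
$X{\left(g \right)} = -3 + g$
$m{\left(d \right)} = - \frac{d}{6}$
$v = \frac{247}{414}$ ($v = \frac{17}{18} + \frac{-3 - 5}{23} = 17 \cdot \frac{1}{18} - \frac{8}{23} = \frac{17}{18} - \frac{8}{23} = \frac{247}{414} \approx 0.59662$)
$f = 0$ ($f = \left(- \frac{1}{6}\right) 0 = 0$)
$\left(\frac{v + 34}{-66 + 55} + f\right)^{2} = \left(\frac{\frac{247}{414} + 34}{-66 + 55} + 0\right)^{2} = \left(\frac{14323}{414 \left(-11\right)} + 0\right)^{2} = \left(\frac{14323}{414} \left(- \frac{1}{11}\right) + 0\right)^{2} = \left(- \frac{14323}{4554} + 0\right)^{2} = \left(- \frac{14323}{4554}\right)^{2} = \frac{205148329}{20738916}$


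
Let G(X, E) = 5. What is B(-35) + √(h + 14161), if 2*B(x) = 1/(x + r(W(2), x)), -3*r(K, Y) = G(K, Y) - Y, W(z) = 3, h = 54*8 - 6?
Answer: -3/290 + √14587 ≈ 120.77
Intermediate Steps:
h = 426 (h = 432 - 6 = 426)
r(K, Y) = -5/3 + Y/3 (r(K, Y) = -(5 - Y)/3 = -5/3 + Y/3)
B(x) = 1/(2*(-5/3 + 4*x/3)) (B(x) = 1/(2*(x + (-5/3 + x/3))) = 1/(2*(-5/3 + 4*x/3)))
B(-35) + √(h + 14161) = 3/(2*(-5 + 4*(-35))) + √(426 + 14161) = 3/(2*(-5 - 140)) + √14587 = (3/2)/(-145) + √14587 = (3/2)*(-1/145) + √14587 = -3/290 + √14587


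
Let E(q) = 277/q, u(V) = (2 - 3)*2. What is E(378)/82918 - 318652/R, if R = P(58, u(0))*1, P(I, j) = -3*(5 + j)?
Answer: 1109723434789/31343004 ≈ 35406.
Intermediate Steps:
u(V) = -2 (u(V) = -1*2 = -2)
P(I, j) = -15 - 3*j
R = -9 (R = (-15 - 3*(-2))*1 = (-15 + 6)*1 = -9*1 = -9)
E(378)/82918 - 318652/R = (277/378)/82918 - 318652/(-9) = (277*(1/378))*(1/82918) - 318652*(-⅑) = (277/378)*(1/82918) + 318652/9 = 277/31343004 + 318652/9 = 1109723434789/31343004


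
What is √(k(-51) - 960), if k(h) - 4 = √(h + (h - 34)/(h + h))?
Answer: √(-34416 + 6*I*√1806)/6 ≈ 0.11454 + 30.919*I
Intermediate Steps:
k(h) = 4 + √(h + (-34 + h)/(2*h)) (k(h) = 4 + √(h + (h - 34)/(h + h)) = 4 + √(h + (-34 + h)/((2*h))) = 4 + √(h + (-34 + h)*(1/(2*h))) = 4 + √(h + (-34 + h)/(2*h)))
√(k(-51) - 960) = √((4 + √(2 - 68/(-51) + 4*(-51))/2) - 960) = √((4 + √(2 - 68*(-1/51) - 204)/2) - 960) = √((4 + √(2 + 4/3 - 204)/2) - 960) = √((4 + √(-602/3)/2) - 960) = √((4 + (I*√1806/3)/2) - 960) = √((4 + I*√1806/6) - 960) = √(-956 + I*√1806/6)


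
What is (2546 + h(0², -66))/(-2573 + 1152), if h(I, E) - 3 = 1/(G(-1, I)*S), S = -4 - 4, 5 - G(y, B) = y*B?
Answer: -101959/56840 ≈ -1.7938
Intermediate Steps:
G(y, B) = 5 - B*y (G(y, B) = 5 - y*B = 5 - B*y)
S = -8
h(I, E) = 3 + 1/(-40 - 8*I) (h(I, E) = 3 + 1/((5 - 1*I*(-1))*(-8)) = 3 + 1/((5 + I)*(-8)) = 3 + 1/(-40 - 8*I))
(2546 + h(0², -66))/(-2573 + 1152) = (2546 + (119 + 24*0²)/(8*(5 + 0²)))/(-2573 + 1152) = (2546 + (119 + 24*0)/(8*(5 + 0)))/(-1421) = (2546 + (⅛)*(119 + 0)/5)*(-1/1421) = (2546 + (⅛)*(⅕)*119)*(-1/1421) = (2546 + 119/40)*(-1/1421) = (101959/40)*(-1/1421) = -101959/56840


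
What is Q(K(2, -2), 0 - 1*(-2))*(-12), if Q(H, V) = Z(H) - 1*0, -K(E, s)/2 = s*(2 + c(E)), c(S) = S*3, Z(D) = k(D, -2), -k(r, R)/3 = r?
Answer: 1152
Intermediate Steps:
k(r, R) = -3*r
Z(D) = -3*D
c(S) = 3*S
K(E, s) = -2*s*(2 + 3*E)
Q(H, V) = -3*H (Q(H, V) = -3*H - 1*0 = -3*H + 0 = -3*H)
Q(K(2, -2), 0 - 1*(-2))*(-12) = -(-6)*(-2)*(2 + 3*2)*(-12) = -(-6)*(-2)*(2 + 6)*(-12) = -(-6)*(-2)*8*(-12) = -3*32*(-12) = -96*(-12) = 1152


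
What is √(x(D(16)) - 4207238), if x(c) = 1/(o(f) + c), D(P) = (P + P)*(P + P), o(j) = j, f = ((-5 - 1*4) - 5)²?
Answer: I*√1565513259495/610 ≈ 2051.2*I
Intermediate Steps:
f = 196 (f = ((-5 - 4) - 5)² = (-9 - 5)² = (-14)² = 196)
D(P) = 4*P² (D(P) = (2*P)*(2*P) = 4*P²)
x(c) = 1/(196 + c)
√(x(D(16)) - 4207238) = √(1/(196 + 4*16²) - 4207238) = √(1/(196 + 4*256) - 4207238) = √(1/(196 + 1024) - 4207238) = √(1/1220 - 4207238) = √(-5132830359/1220) = I*√1565513259495/610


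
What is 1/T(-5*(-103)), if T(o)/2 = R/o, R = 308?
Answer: 515/616 ≈ 0.83604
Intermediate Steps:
T(o) = 616/o (T(o) = 2*(308/o) = 616/o)
1/T(-5*(-103)) = 1/(616/((-5*(-103)))) = 1/(616/515) = 515/616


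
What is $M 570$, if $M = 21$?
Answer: $11970$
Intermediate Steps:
$M 570 = 21 \cdot 570 = 11970$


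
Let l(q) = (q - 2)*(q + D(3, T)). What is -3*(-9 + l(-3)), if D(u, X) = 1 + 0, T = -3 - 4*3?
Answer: -3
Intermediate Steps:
T = -15 (T = -3 - 12 = -15)
D(u, X) = 1
l(q) = (1 + q)*(-2 + q) (l(q) = (q - 2)*(q + 1) = (-2 + q)*(1 + q) = (1 + q)*(-2 + q))
-3*(-9 + l(-3)) = -3*(-9 + (-2 + (-3)² - 1*(-3))) = -3*(-9 + (-2 + 9 + 3)) = -3*(-9 + 10) = -3*1 = -3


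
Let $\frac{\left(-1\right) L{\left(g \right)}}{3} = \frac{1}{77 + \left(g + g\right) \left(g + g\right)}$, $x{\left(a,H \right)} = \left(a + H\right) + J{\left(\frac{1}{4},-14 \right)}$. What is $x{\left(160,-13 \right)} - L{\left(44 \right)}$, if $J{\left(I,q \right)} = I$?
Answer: $\frac{1535527}{10428} \approx 147.25$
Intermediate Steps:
$x{\left(a,H \right)} = \frac{1}{4} + H + a$ ($x{\left(a,H \right)} = \left(a + H\right) + \frac{1}{4} = \left(H + a\right) + \frac{1}{4} = \frac{1}{4} + H + a$)
$L{\left(g \right)} = - \frac{3}{77 + 4 g^{2}}$ ($L{\left(g \right)} = - \frac{3}{77 + \left(g + g\right) \left(g + g\right)} = - \frac{3}{77 + 2 g 2 g} = - \frac{3}{77 + 4 g^{2}}$)
$x{\left(160,-13 \right)} - L{\left(44 \right)} = \left(\frac{1}{4} - 13 + 160\right) - - \frac{3}{77 + 4 \cdot 44^{2}} = \frac{589}{4} - - \frac{3}{77 + 4 \cdot 1936} = \frac{589}{4} - - \frac{3}{77 + 7744} = \frac{589}{4} - - \frac{3}{7821} = \frac{589}{4} - \left(-3\right) \frac{1}{7821} = \frac{589}{4} - - \frac{1}{2607} = \frac{589}{4} + \frac{1}{2607} = \frac{1535527}{10428}$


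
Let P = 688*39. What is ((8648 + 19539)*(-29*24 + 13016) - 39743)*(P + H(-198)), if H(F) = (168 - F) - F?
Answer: 9512551361412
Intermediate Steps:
P = 26832
H(F) = 168 - 2*F
((8648 + 19539)*(-29*24 + 13016) - 39743)*(P + H(-198)) = ((8648 + 19539)*(-29*24 + 13016) - 39743)*(26832 + (168 - 2*(-198))) = (28187*(-696 + 13016) - 39743)*(26832 + (168 + 396)) = (28187*12320 - 39743)*(26832 + 564) = (347263840 - 39743)*27396 = 347224097*27396 = 9512551361412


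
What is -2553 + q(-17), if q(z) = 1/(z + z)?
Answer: -86803/34 ≈ -2553.0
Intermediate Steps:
q(z) = 1/(2*z)
-2553 + q(-17) = -2553 + (1/2)/(-17) = -2553 + (1/2)*(-1/17) = -2553 - 1/34 = -86803/34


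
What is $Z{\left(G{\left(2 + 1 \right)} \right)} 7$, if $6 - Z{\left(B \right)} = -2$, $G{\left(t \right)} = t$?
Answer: $56$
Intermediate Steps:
$Z{\left(B \right)} = 8$ ($Z{\left(B \right)} = 6 - -2 = 6 + 2 = 8$)
$Z{\left(G{\left(2 + 1 \right)} \right)} 7 = 8 \cdot 7 = 56$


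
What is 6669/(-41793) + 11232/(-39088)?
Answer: -15210351/34033433 ≈ -0.44692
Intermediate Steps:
6669/(-41793) + 11232/(-39088) = 6669*(-1/41793) + 11232*(-1/39088) = -2223/13931 - 702/2443 = -15210351/34033433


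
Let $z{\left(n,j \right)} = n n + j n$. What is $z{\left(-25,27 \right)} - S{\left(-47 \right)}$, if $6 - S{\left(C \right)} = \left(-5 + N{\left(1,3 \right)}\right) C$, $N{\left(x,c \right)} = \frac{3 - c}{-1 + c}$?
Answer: $179$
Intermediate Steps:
$N{\left(x,c \right)} = \frac{3 - c}{-1 + c}$
$z{\left(n,j \right)} = n^{2} + j n$
$S{\left(C \right)} = 6 + 5 C$ ($S{\left(C \right)} = 6 - \left(-5 + \frac{3 - 3}{-1 + 3}\right) C = 6 - \left(-5 + \frac{3 - 3}{2}\right) C = 6 - \left(-5 + \frac{1}{2} \cdot 0\right) C = 6 - \left(-5 + 0\right) C = 6 - - 5 C = 6 + 5 C$)
$z{\left(-25,27 \right)} - S{\left(-47 \right)} = - 25 \left(27 - 25\right) - \left(6 + 5 \left(-47\right)\right) = \left(-25\right) 2 - \left(6 - 235\right) = -50 - -229 = -50 + 229 = 179$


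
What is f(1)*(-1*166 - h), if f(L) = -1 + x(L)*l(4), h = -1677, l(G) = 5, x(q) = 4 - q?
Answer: 21154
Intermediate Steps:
f(L) = 19 - 5*L (f(L) = -1 + (4 - L)*5 = -1 + (20 - 5*L) = 19 - 5*L)
f(1)*(-1*166 - h) = (19 - 5*1)*(-1*166 - 1*(-1677)) = (19 - 5)*(-166 + 1677) = 14*1511 = 21154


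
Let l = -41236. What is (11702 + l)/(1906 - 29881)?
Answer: 29534/27975 ≈ 1.0557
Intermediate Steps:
(11702 + l)/(1906 - 29881) = (11702 - 41236)/(1906 - 29881) = -29534/(-27975) = -29534*(-1/27975) = 29534/27975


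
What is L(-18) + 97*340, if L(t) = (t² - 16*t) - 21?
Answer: 33571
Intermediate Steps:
L(t) = -21 + t² - 16*t
L(-18) + 97*340 = (-21 + (-18)² - 16*(-18)) + 97*340 = (-21 + 324 + 288) + 32980 = 591 + 32980 = 33571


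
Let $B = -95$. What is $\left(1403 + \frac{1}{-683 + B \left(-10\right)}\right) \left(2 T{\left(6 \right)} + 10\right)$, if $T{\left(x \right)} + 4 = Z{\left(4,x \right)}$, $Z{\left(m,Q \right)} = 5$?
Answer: $\frac{1498408}{89} \approx 16836.0$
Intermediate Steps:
$T{\left(x \right)} = 1$ ($T{\left(x \right)} = -4 + 5 = 1$)
$\left(1403 + \frac{1}{-683 + B \left(-10\right)}\right) \left(2 T{\left(6 \right)} + 10\right) = \left(1403 + \frac{1}{-683 - -950}\right) \left(2 \cdot 1 + 10\right) = \left(1403 + \frac{1}{-683 + 950}\right) \left(2 + 10\right) = \left(1403 + \frac{1}{267}\right) 12 = \frac{374602}{267} \cdot 12 = \frac{1498408}{89}$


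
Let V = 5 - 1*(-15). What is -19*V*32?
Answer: -12160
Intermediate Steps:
V = 20 (V = 5 + 15 = 20)
-19*V*32 = -19*20*32 = -380*32 = -12160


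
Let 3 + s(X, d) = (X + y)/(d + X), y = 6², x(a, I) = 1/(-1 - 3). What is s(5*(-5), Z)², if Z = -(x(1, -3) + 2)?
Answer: 133225/11449 ≈ 11.636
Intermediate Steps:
x(a, I) = -¼ (x(a, I) = 1/(-4) = -¼)
y = 36
Z = -7/4 (Z = -(-¼ + 2) = -1*7/4 = -7/4 ≈ -1.7500)
s(X, d) = -3 + (36 + X)/(X + d) (s(X, d) = -3 + (X + 36)/(d + X) = -3 + (36 + X)/(X + d))
s(5*(-5), Z)² = ((36 - 3*(-7/4) - 10*(-5))/(5*(-5) - 7/4))² = ((36 + 21/4 - 2*(-25))/(-25 - 7/4))² = ((36 + 21/4 + 50)/(-107/4))² = (-4/107*365/4)² = (-365/107)² = 133225/11449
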